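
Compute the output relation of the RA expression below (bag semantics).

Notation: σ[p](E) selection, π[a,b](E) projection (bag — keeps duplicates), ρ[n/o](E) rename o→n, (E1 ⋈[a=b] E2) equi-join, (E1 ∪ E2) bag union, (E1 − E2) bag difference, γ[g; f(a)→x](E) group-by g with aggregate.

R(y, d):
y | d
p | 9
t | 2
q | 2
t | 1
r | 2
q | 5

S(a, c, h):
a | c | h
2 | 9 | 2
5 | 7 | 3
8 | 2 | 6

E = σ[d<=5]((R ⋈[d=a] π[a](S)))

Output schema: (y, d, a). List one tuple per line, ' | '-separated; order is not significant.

Subexpression sizes:
  R → 6
  S → 3
  π[a](S) → 3
  (R ⋈[d=a] π[a](S)) → 4
  σ[d<=5]((R ⋈[d=a] π[a](S))) → 4

== RESULT ==
y | d | a
q | 2 | 2
q | 5 | 5
r | 2 | 2
t | 2 | 2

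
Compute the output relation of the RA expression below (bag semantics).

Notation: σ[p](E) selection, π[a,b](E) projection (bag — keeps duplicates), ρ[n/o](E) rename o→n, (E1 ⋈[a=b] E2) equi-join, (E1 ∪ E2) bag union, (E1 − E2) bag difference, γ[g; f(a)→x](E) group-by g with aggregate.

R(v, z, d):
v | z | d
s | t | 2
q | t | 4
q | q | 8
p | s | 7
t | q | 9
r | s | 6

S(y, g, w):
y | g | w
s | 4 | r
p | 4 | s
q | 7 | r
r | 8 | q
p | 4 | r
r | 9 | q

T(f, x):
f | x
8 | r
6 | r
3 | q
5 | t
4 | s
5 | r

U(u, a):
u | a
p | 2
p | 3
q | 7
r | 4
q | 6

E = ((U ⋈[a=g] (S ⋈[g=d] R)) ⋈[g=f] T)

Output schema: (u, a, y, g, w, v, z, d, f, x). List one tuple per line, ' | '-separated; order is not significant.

Stepwise |·|:
  U → 5
  S → 6
  R → 6
  (S ⋈[g=d] R) → 6
  (U ⋈[a=g] (S ⋈[g=d] R)) → 4
  T → 6
  ((U ⋈[a=g] (S ⋈[g=d] R)) ⋈[g=f] T) → 3

== RESULT ==
u | a | y | g | w | v | z | d | f | x
r | 4 | p | 4 | r | q | t | 4 | 4 | s
r | 4 | p | 4 | s | q | t | 4 | 4 | s
r | 4 | s | 4 | r | q | t | 4 | 4 | s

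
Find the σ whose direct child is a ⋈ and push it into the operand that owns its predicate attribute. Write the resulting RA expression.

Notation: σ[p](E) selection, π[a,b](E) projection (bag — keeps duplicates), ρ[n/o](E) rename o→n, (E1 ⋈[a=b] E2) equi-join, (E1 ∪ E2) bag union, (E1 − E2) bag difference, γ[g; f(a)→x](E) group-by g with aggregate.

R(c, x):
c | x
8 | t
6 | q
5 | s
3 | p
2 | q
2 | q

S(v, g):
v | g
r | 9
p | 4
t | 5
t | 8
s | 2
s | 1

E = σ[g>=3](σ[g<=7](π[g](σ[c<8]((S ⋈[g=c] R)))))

σ filters on c, owned by the right side.
E' = σ[g>=3](σ[g<=7](π[g]((S ⋈[g=c] σ[c<8](R)))))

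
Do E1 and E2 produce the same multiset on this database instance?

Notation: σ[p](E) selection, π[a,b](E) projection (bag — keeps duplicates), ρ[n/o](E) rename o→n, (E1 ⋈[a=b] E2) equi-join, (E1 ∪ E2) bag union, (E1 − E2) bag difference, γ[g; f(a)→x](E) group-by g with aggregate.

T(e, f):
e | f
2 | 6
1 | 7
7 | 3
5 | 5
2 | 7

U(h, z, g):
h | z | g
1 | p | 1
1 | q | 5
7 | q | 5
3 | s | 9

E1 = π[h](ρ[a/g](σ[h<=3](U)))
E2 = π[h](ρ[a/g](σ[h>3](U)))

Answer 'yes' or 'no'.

E1 per-node cardinality:
  U → 4
  σ[h<=3](U) → 3
  ρ[a/g](σ[h<=3](U)) → 3
  π[h](ρ[a/g](σ[h<=3](U))) → 3
E2 per-node cardinality:
  U → 4
  σ[h>3](U) → 1
  ρ[a/g](σ[h>3](U)) → 1
  π[h](ρ[a/g](σ[h>3](U))) → 1

E1 result:
h
1
1
3
E2 result:
h
7
Witness: (1,) appears 2× in E1 but 0× in E2.

no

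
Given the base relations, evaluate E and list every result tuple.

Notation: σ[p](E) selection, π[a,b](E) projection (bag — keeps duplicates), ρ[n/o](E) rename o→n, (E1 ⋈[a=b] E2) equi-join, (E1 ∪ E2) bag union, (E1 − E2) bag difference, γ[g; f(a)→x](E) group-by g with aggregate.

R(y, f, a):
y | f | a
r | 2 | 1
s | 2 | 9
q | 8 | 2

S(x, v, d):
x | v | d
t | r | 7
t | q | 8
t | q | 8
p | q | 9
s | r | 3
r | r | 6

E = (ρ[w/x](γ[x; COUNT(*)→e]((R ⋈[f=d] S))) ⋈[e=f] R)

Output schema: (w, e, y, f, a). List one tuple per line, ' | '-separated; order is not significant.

Row counts bottom-up:
  R → 3
  S → 6
  (R ⋈[f=d] S) → 2
  γ[x; COUNT(*)→e]((R ⋈[f=d] S)) → 1
  ρ[w/x](γ[x; COUNT(*)→e]((R ⋈[f=d] S))) → 1
  R → 3
  (ρ[w/x](γ[x; COUNT(*)→e]((R ⋈[f=d] S))) ⋈[e=f] R) → 2

== RESULT ==
w | e | y | f | a
t | 2 | r | 2 | 1
t | 2 | s | 2 | 9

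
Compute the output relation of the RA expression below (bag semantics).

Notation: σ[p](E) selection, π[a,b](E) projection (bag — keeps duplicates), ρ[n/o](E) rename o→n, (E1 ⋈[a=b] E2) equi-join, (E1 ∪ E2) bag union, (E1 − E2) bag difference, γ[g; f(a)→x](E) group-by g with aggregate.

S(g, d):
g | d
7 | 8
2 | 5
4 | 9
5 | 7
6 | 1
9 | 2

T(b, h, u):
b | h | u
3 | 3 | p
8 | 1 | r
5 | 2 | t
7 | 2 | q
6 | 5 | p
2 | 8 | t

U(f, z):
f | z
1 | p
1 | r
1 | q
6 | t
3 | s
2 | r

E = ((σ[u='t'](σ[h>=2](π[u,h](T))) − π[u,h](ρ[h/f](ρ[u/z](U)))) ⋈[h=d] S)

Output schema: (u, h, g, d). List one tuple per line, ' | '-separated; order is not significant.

Stepwise |·|:
  T → 6
  π[u,h](T) → 6
  σ[h>=2](π[u,h](T)) → 5
  σ[u='t'](σ[h>=2](π[u,h](T))) → 2
  U → 6
  ρ[u/z](U) → 6
  ρ[h/f](ρ[u/z](U)) → 6
  π[u,h](ρ[h/f](ρ[u/z](U))) → 6
  (σ[u='t'](σ[h>=2](π[u,h](T))) − π[u,h](ρ[h/f](ρ[u/z](U)))) → 2
  S → 6
  ((σ[u='t'](σ[h>=2](π[u,h](T))) − π[u,h](ρ[h/f](ρ[u/z](U)))) ⋈[h=d] S) → 2

== RESULT ==
u | h | g | d
t | 2 | 9 | 2
t | 8 | 7 | 8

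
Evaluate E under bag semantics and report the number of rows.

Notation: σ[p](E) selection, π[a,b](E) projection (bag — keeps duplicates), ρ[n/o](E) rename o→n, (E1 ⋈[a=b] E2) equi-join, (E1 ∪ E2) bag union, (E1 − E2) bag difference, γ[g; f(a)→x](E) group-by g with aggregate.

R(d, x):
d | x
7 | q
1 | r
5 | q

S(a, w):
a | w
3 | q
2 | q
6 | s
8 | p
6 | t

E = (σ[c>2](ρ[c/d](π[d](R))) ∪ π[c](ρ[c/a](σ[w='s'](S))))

Row counts bottom-up:
  R → 3
  π[d](R) → 3
  ρ[c/d](π[d](R)) → 3
  σ[c>2](ρ[c/d](π[d](R))) → 2
  S → 5
  σ[w='s'](S) → 1
  ρ[c/a](σ[w='s'](S)) → 1
  π[c](ρ[c/a](σ[w='s'](S))) → 1
  (σ[c>2](ρ[c/d](π[d](R))) ∪ π[c](ρ[c/a](σ[w='s'](S)))) → 3

|E| = 3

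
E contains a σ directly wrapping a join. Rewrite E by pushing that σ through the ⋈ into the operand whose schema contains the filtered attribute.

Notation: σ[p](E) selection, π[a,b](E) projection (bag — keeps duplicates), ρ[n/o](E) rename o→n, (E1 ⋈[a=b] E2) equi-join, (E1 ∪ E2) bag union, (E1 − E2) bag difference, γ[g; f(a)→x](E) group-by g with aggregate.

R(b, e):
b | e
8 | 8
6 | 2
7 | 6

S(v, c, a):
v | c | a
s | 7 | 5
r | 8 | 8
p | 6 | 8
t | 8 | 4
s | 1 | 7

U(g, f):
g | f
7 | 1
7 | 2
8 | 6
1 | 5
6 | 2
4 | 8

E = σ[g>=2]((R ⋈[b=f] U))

σ filters on g, owned by the right side.
E' = (R ⋈[b=f] σ[g>=2](U))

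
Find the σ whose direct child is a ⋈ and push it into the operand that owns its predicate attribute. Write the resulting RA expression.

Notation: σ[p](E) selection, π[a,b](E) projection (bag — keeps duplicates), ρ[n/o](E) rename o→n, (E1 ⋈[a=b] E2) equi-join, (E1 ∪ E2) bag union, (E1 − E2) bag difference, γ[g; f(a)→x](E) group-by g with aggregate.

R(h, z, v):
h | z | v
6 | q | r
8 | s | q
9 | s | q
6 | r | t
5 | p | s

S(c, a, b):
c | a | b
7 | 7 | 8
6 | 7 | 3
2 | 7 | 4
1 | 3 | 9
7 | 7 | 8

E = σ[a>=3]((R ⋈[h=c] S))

σ filters on a, owned by the right side.
E' = (R ⋈[h=c] σ[a>=3](S))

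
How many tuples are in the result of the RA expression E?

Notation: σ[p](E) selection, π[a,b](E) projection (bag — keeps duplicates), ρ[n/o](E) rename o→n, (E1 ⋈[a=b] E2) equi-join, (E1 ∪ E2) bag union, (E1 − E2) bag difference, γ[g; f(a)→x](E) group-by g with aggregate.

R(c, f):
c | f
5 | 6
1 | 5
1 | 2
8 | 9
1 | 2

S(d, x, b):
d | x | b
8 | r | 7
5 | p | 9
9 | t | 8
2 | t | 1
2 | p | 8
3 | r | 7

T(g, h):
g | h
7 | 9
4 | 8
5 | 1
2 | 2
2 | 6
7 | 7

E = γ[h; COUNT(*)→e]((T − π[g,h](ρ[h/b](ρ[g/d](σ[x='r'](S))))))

Subexpression sizes:
  T → 6
  S → 6
  σ[x='r'](S) → 2
  ρ[g/d](σ[x='r'](S)) → 2
  ρ[h/b](ρ[g/d](σ[x='r'](S))) → 2
  π[g,h](ρ[h/b](ρ[g/d](σ[x='r'](S)))) → 2
  (T − π[g,h](ρ[h/b](ρ[g/d](σ[x='r'](S))))) → 6
  γ[h; COUNT(*)→e]((T − π[g,h](ρ[h/b](ρ[g/d](σ[x='r'](S)))))) → 6

|E| = 6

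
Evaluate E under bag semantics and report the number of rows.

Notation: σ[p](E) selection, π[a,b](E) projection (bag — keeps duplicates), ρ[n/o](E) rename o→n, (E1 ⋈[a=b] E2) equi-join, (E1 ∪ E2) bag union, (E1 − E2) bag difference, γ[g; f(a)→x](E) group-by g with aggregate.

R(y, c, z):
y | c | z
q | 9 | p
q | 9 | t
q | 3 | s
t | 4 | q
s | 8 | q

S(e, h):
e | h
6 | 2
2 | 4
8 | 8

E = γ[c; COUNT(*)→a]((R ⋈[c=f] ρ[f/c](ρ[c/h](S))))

Subexpression sizes:
  R → 5
  S → 3
  ρ[c/h](S) → 3
  ρ[f/c](ρ[c/h](S)) → 3
  (R ⋈[c=f] ρ[f/c](ρ[c/h](S))) → 2
  γ[c; COUNT(*)→a]((R ⋈[c=f] ρ[f/c](ρ[c/h](S)))) → 2

|E| = 2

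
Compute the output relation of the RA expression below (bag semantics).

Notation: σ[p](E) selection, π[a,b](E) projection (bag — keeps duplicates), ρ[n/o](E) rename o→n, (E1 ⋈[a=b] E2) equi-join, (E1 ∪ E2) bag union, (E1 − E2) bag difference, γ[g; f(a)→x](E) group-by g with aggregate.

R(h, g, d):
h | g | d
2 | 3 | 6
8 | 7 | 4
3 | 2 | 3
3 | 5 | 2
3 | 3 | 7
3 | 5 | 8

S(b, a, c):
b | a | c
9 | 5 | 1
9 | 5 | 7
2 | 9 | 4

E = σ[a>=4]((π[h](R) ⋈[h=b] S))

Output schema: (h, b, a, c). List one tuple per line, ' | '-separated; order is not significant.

Subexpression sizes:
  R → 6
  π[h](R) → 6
  S → 3
  (π[h](R) ⋈[h=b] S) → 1
  σ[a>=4]((π[h](R) ⋈[h=b] S)) → 1

== RESULT ==
h | b | a | c
2 | 2 | 9 | 4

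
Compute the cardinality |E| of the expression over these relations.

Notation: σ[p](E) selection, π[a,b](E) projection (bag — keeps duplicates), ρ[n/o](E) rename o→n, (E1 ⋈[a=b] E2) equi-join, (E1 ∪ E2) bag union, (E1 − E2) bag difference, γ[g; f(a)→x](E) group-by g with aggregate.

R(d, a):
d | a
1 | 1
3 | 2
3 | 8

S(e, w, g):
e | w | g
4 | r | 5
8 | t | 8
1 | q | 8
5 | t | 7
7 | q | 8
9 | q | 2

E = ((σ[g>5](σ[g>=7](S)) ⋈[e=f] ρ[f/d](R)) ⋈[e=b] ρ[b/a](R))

Stepwise |·|:
  S → 6
  σ[g>=7](S) → 4
  σ[g>5](σ[g>=7](S)) → 4
  R → 3
  ρ[f/d](R) → 3
  (σ[g>5](σ[g>=7](S)) ⋈[e=f] ρ[f/d](R)) → 1
  R → 3
  ρ[b/a](R) → 3
  ((σ[g>5](σ[g>=7](S)) ⋈[e=f] ρ[f/d](R)) ⋈[e=b] ρ[b/a](R)) → 1

|E| = 1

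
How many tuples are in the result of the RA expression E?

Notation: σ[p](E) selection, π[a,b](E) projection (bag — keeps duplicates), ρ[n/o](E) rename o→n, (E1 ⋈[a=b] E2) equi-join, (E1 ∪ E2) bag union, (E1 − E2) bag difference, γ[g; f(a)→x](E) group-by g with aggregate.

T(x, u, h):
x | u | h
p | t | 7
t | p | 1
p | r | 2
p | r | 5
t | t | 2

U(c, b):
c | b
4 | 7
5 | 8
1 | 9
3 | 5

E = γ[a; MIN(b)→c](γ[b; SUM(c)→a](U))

Subexpression sizes:
  U → 4
  γ[b; SUM(c)→a](U) → 4
  γ[a; MIN(b)→c](γ[b; SUM(c)→a](U)) → 4

|E| = 4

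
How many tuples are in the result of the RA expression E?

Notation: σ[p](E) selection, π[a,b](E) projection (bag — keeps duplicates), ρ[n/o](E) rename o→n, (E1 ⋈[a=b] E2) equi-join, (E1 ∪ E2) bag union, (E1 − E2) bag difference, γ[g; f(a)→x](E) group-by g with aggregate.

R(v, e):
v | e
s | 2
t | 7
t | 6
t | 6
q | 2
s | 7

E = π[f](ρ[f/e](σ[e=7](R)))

Subexpression sizes:
  R → 6
  σ[e=7](R) → 2
  ρ[f/e](σ[e=7](R)) → 2
  π[f](ρ[f/e](σ[e=7](R))) → 2

|E| = 2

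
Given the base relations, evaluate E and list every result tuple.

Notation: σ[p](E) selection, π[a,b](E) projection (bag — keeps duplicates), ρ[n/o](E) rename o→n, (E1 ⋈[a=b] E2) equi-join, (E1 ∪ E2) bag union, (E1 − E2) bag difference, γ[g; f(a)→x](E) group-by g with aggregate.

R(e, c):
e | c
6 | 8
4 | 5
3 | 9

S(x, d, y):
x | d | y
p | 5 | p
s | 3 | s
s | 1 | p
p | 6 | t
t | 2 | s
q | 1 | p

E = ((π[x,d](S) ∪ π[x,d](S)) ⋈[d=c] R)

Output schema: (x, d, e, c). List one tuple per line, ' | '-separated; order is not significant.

Per-node cardinality:
  S → 6
  π[x,d](S) → 6
  S → 6
  π[x,d](S) → 6
  (π[x,d](S) ∪ π[x,d](S)) → 12
  R → 3
  ((π[x,d](S) ∪ π[x,d](S)) ⋈[d=c] R) → 2

== RESULT ==
x | d | e | c
p | 5 | 4 | 5
p | 5 | 4 | 5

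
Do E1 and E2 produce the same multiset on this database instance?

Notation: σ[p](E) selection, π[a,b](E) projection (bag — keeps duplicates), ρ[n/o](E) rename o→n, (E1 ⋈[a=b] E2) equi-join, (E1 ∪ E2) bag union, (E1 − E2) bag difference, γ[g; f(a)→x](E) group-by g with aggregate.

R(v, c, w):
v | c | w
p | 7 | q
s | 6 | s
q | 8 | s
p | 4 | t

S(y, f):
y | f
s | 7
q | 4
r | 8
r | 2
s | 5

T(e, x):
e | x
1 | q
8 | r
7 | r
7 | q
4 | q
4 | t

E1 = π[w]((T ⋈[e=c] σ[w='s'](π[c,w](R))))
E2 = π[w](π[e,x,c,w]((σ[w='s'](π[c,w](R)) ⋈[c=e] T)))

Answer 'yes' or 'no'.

E1 subexpression sizes:
  T → 6
  R → 4
  π[c,w](R) → 4
  σ[w='s'](π[c,w](R)) → 2
  (T ⋈[e=c] σ[w='s'](π[c,w](R))) → 1
  π[w]((T ⋈[e=c] σ[w='s'](π[c,w](R)))) → 1
E2 subexpression sizes:
  R → 4
  π[c,w](R) → 4
  σ[w='s'](π[c,w](R)) → 2
  T → 6
  (σ[w='s'](π[c,w](R)) ⋈[c=e] T) → 1
  π[e,x,c,w]((σ[w='s'](π[c,w](R)) ⋈[c=e] T)) → 1
  π[w](π[e,x,c,w]((σ[w='s'](π[c,w](R)) ⋈[c=e] T))) → 1

E1 and E2 produce the same multiset:
w
s

yes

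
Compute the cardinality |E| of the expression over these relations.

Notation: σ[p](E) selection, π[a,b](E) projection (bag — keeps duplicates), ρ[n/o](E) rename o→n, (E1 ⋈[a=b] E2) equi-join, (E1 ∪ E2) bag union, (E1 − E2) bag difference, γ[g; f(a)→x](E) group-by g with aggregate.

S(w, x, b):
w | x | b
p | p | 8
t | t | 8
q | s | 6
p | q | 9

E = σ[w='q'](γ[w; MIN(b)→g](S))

Row counts bottom-up:
  S → 4
  γ[w; MIN(b)→g](S) → 3
  σ[w='q'](γ[w; MIN(b)→g](S)) → 1

|E| = 1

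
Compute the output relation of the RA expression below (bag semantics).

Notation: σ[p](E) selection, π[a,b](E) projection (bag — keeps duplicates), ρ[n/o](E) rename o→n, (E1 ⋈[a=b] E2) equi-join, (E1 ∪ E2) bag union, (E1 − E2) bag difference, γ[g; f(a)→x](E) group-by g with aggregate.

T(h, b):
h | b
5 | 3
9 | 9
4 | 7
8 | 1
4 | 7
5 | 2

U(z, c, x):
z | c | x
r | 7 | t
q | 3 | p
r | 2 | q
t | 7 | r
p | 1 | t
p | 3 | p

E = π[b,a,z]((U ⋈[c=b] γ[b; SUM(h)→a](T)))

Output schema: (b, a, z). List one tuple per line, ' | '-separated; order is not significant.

Subexpression sizes:
  U → 6
  T → 6
  γ[b; SUM(h)→a](T) → 5
  (U ⋈[c=b] γ[b; SUM(h)→a](T)) → 6
  π[b,a,z]((U ⋈[c=b] γ[b; SUM(h)→a](T))) → 6

== RESULT ==
b | a | z
1 | 8 | p
2 | 5 | r
3 | 5 | p
3 | 5 | q
7 | 8 | r
7 | 8 | t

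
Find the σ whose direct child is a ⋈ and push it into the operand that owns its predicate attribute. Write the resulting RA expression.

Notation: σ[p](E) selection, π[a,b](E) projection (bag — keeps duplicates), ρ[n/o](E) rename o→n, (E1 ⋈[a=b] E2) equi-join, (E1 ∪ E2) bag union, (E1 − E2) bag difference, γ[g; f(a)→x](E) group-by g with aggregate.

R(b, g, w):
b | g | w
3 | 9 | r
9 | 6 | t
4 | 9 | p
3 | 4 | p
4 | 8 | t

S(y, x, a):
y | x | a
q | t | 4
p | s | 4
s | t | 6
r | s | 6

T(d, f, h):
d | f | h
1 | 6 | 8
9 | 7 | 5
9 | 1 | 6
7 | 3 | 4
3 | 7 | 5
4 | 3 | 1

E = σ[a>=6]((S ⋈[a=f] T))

σ filters on a, owned by the left side.
E' = (σ[a>=6](S) ⋈[a=f] T)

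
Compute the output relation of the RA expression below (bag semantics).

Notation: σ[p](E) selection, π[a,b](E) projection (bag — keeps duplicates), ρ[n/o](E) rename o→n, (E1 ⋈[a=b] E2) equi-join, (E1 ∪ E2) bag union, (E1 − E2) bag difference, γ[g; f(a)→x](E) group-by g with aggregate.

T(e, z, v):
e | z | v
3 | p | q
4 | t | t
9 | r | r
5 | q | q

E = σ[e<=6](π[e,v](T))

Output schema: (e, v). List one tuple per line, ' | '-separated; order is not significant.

Subexpression sizes:
  T → 4
  π[e,v](T) → 4
  σ[e<=6](π[e,v](T)) → 3

== RESULT ==
e | v
3 | q
4 | t
5 | q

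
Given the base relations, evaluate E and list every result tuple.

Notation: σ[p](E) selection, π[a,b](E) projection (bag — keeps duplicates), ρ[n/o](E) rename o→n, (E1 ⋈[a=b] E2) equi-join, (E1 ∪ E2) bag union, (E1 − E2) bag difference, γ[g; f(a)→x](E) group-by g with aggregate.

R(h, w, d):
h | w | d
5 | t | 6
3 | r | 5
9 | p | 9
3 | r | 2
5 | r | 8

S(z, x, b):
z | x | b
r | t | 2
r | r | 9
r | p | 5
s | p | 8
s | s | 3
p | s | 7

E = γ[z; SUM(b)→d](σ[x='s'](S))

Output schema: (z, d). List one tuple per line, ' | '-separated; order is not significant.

Subexpression sizes:
  S → 6
  σ[x='s'](S) → 2
  γ[z; SUM(b)→d](σ[x='s'](S)) → 2

== RESULT ==
z | d
p | 7
s | 3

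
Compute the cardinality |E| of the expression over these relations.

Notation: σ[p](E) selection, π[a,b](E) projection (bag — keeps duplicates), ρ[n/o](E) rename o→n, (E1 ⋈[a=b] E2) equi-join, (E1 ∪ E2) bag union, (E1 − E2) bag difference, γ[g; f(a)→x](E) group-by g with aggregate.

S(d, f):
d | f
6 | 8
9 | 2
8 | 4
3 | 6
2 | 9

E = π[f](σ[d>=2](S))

Per-node cardinality:
  S → 5
  σ[d>=2](S) → 5
  π[f](σ[d>=2](S)) → 5

|E| = 5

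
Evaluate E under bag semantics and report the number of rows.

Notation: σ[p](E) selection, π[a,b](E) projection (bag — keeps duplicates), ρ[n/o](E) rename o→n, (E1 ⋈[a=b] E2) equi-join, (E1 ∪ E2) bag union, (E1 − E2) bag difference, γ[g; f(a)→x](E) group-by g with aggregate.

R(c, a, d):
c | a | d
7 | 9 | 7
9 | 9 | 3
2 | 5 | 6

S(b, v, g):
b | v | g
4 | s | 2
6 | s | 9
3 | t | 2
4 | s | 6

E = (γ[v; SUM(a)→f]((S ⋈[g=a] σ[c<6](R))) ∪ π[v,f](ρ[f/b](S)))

Row counts bottom-up:
  S → 4
  R → 3
  σ[c<6](R) → 1
  (S ⋈[g=a] σ[c<6](R)) → 0
  γ[v; SUM(a)→f]((S ⋈[g=a] σ[c<6](R))) → 0
  S → 4
  ρ[f/b](S) → 4
  π[v,f](ρ[f/b](S)) → 4
  (γ[v; SUM(a)→f]((S ⋈[g=a] σ[c<6](R))) ∪ π[v,f](ρ[f/b](S))) → 4

|E| = 4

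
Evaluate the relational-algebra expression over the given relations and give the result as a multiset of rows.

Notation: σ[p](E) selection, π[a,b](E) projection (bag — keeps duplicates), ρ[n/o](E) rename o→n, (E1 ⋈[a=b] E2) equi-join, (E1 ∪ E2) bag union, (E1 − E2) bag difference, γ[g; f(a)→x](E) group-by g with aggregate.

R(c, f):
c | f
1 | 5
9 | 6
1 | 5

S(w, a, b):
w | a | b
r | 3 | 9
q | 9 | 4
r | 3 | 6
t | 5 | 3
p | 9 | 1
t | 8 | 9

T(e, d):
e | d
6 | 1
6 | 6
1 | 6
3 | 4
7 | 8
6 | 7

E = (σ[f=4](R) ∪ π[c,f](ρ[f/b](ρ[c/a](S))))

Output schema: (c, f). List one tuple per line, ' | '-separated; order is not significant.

Subexpression sizes:
  R → 3
  σ[f=4](R) → 0
  S → 6
  ρ[c/a](S) → 6
  ρ[f/b](ρ[c/a](S)) → 6
  π[c,f](ρ[f/b](ρ[c/a](S))) → 6
  (σ[f=4](R) ∪ π[c,f](ρ[f/b](ρ[c/a](S)))) → 6

== RESULT ==
c | f
3 | 6
3 | 9
5 | 3
8 | 9
9 | 1
9 | 4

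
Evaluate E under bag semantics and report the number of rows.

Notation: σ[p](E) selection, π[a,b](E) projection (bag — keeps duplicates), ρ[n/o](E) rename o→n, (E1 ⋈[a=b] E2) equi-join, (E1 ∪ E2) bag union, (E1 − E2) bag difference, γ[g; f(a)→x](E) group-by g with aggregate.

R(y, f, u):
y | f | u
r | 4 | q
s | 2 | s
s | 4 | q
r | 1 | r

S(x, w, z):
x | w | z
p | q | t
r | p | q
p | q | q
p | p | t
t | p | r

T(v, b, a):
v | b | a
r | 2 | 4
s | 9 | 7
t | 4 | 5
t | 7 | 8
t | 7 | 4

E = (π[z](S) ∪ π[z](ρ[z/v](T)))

Subexpression sizes:
  S → 5
  π[z](S) → 5
  T → 5
  ρ[z/v](T) → 5
  π[z](ρ[z/v](T)) → 5
  (π[z](S) ∪ π[z](ρ[z/v](T))) → 10

|E| = 10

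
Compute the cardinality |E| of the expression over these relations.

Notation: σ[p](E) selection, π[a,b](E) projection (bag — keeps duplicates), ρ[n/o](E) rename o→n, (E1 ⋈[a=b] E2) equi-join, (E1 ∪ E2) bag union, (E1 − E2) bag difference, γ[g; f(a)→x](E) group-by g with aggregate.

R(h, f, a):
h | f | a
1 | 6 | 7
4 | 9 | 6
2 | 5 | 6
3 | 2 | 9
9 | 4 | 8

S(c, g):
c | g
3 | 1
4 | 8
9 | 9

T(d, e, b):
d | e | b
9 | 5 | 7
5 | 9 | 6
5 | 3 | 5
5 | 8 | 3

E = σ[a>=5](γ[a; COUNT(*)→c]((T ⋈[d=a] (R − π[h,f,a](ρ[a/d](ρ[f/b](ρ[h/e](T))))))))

Stepwise |·|:
  T → 4
  R → 5
  T → 4
  ρ[h/e](T) → 4
  ρ[f/b](ρ[h/e](T)) → 4
  ρ[a/d](ρ[f/b](ρ[h/e](T))) → 4
  π[h,f,a](ρ[a/d](ρ[f/b](ρ[h/e](T)))) → 4
  (R − π[h,f,a](ρ[a/d](ρ[f/b](ρ[h/e](T))))) → 5
  (T ⋈[d=a] (R − π[h,f,a](ρ[a/d](ρ[f/b](ρ[h/e](T)))))) → 1
  γ[a; COUNT(*)→c]((T ⋈[d=a] (R − π[h,f,a](ρ[a/d](ρ[f/b](ρ[h/e](T))))))) → 1
  σ[a>=5](γ[a; COUNT(*)→c]((T ⋈[d=a] (R − π[h,f,a](ρ[a/d](ρ[f/b](ρ[h/e](T)))))))) → 1

|E| = 1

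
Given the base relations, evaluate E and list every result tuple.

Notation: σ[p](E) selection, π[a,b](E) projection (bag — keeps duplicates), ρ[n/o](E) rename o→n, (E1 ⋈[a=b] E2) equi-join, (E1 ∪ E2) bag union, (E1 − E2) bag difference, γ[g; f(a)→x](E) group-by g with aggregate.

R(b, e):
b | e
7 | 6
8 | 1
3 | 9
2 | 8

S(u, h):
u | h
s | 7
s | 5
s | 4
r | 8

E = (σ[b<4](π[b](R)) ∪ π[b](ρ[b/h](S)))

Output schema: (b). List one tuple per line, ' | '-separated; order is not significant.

Row counts bottom-up:
  R → 4
  π[b](R) → 4
  σ[b<4](π[b](R)) → 2
  S → 4
  ρ[b/h](S) → 4
  π[b](ρ[b/h](S)) → 4
  (σ[b<4](π[b](R)) ∪ π[b](ρ[b/h](S))) → 6

== RESULT ==
b
2
3
4
5
7
8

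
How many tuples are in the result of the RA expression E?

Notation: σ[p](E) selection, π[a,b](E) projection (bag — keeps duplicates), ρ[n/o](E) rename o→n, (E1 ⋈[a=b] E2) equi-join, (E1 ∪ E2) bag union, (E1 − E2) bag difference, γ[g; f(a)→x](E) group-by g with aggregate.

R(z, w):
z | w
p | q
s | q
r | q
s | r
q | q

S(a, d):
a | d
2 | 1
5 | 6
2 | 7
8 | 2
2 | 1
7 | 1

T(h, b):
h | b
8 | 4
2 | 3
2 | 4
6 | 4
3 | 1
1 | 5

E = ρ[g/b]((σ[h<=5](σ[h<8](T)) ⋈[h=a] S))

Row counts bottom-up:
  T → 6
  σ[h<8](T) → 5
  σ[h<=5](σ[h<8](T)) → 4
  S → 6
  (σ[h<=5](σ[h<8](T)) ⋈[h=a] S) → 6
  ρ[g/b]((σ[h<=5](σ[h<8](T)) ⋈[h=a] S)) → 6

|E| = 6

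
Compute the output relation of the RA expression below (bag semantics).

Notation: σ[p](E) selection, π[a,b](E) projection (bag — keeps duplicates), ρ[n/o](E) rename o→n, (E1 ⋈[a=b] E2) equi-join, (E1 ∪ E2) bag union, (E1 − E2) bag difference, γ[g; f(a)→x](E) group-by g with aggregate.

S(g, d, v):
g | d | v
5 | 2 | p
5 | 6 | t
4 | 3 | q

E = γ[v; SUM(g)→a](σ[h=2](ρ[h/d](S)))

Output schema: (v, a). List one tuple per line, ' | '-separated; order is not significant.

Stepwise |·|:
  S → 3
  ρ[h/d](S) → 3
  σ[h=2](ρ[h/d](S)) → 1
  γ[v; SUM(g)→a](σ[h=2](ρ[h/d](S))) → 1

== RESULT ==
v | a
p | 5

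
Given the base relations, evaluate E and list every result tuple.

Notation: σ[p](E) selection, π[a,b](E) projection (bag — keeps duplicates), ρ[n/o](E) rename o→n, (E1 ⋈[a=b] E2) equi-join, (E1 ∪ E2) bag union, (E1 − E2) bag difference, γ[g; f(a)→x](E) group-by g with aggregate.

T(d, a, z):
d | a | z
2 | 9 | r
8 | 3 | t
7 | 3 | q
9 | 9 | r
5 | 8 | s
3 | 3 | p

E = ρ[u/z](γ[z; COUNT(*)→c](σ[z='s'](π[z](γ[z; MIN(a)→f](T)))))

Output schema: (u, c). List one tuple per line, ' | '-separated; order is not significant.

Row counts bottom-up:
  T → 6
  γ[z; MIN(a)→f](T) → 5
  π[z](γ[z; MIN(a)→f](T)) → 5
  σ[z='s'](π[z](γ[z; MIN(a)→f](T))) → 1
  γ[z; COUNT(*)→c](σ[z='s'](π[z](γ[z; MIN(a)→f](T)))) → 1
  ρ[u/z](γ[z; COUNT(*)→c](σ[z='s'](π[z](γ[z; MIN(a)→f](T))))) → 1

== RESULT ==
u | c
s | 1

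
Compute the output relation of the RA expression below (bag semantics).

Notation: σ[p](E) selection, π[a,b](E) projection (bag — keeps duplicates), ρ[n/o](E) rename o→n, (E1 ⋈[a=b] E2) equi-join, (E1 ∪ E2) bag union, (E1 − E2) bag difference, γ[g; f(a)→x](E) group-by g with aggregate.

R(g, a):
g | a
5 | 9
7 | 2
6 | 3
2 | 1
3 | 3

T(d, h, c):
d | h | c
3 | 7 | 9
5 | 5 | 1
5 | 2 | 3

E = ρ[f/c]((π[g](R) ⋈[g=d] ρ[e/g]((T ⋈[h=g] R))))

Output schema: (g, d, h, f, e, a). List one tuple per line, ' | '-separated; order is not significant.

Per-node cardinality:
  R → 5
  π[g](R) → 5
  T → 3
  R → 5
  (T ⋈[h=g] R) → 3
  ρ[e/g]((T ⋈[h=g] R)) → 3
  (π[g](R) ⋈[g=d] ρ[e/g]((T ⋈[h=g] R))) → 3
  ρ[f/c]((π[g](R) ⋈[g=d] ρ[e/g]((T ⋈[h=g] R)))) → 3

== RESULT ==
g | d | h | f | e | a
3 | 3 | 7 | 9 | 7 | 2
5 | 5 | 2 | 3 | 2 | 1
5 | 5 | 5 | 1 | 5 | 9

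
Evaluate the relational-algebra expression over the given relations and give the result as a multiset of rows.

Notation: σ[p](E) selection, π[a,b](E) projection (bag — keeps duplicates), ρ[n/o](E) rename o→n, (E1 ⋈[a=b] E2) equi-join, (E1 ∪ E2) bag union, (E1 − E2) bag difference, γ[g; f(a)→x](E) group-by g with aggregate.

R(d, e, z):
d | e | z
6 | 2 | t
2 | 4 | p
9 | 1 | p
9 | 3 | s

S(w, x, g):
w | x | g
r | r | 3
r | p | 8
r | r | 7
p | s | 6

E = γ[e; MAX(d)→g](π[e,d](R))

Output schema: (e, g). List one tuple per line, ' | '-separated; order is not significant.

Stepwise |·|:
  R → 4
  π[e,d](R) → 4
  γ[e; MAX(d)→g](π[e,d](R)) → 4

== RESULT ==
e | g
1 | 9
2 | 6
3 | 9
4 | 2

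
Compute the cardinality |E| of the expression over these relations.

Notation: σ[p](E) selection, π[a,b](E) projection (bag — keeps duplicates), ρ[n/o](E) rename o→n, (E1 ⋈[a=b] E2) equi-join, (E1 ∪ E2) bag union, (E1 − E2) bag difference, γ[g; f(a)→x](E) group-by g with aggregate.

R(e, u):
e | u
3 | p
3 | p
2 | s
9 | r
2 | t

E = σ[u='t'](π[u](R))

Per-node cardinality:
  R → 5
  π[u](R) → 5
  σ[u='t'](π[u](R)) → 1

|E| = 1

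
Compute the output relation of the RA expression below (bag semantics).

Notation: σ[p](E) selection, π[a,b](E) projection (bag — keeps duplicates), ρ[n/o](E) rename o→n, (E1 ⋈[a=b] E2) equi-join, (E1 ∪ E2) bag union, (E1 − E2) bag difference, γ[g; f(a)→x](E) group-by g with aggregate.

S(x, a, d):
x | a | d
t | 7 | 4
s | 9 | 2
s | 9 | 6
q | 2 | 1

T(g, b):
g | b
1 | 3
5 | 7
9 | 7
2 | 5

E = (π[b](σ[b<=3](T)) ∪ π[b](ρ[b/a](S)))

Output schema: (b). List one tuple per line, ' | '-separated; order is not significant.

Subexpression sizes:
  T → 4
  σ[b<=3](T) → 1
  π[b](σ[b<=3](T)) → 1
  S → 4
  ρ[b/a](S) → 4
  π[b](ρ[b/a](S)) → 4
  (π[b](σ[b<=3](T)) ∪ π[b](ρ[b/a](S))) → 5

== RESULT ==
b
2
3
7
9
9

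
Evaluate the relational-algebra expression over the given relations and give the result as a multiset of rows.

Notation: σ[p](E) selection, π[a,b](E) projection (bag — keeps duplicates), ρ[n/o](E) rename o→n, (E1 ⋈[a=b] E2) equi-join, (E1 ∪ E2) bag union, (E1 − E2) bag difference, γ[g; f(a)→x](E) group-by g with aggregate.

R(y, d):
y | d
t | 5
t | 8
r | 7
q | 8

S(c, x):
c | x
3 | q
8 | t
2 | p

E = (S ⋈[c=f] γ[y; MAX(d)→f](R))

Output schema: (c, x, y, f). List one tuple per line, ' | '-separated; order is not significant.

Stepwise |·|:
  S → 3
  R → 4
  γ[y; MAX(d)→f](R) → 3
  (S ⋈[c=f] γ[y; MAX(d)→f](R)) → 2

== RESULT ==
c | x | y | f
8 | t | q | 8
8 | t | t | 8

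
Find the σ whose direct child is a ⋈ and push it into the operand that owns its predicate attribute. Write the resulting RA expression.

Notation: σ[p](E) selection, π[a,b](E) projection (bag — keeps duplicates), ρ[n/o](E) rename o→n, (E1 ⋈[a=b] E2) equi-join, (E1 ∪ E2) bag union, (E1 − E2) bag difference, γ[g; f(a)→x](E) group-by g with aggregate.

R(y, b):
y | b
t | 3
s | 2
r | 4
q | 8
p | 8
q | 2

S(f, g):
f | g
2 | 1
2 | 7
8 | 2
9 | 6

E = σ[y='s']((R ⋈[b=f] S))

σ filters on y, owned by the left side.
E' = (σ[y='s'](R) ⋈[b=f] S)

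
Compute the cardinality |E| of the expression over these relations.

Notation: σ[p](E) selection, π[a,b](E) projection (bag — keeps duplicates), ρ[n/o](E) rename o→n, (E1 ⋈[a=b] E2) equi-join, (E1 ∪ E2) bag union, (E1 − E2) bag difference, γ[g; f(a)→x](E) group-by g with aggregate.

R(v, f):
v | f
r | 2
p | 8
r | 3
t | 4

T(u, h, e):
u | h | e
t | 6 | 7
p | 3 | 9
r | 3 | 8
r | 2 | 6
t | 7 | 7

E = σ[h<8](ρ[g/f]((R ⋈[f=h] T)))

Stepwise |·|:
  R → 4
  T → 5
  (R ⋈[f=h] T) → 3
  ρ[g/f]((R ⋈[f=h] T)) → 3
  σ[h<8](ρ[g/f]((R ⋈[f=h] T))) → 3

|E| = 3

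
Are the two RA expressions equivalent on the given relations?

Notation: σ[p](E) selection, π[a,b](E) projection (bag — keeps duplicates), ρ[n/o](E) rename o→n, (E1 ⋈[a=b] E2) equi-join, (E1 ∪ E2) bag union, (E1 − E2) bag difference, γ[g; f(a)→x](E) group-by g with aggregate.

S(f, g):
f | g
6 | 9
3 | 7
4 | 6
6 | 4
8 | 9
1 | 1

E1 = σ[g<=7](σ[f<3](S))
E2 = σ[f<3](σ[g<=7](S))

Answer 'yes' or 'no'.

E1 subexpression sizes:
  S → 6
  σ[f<3](S) → 1
  σ[g<=7](σ[f<3](S)) → 1
E2 subexpression sizes:
  S → 6
  σ[g<=7](S) → 4
  σ[f<3](σ[g<=7](S)) → 1

E1 and E2 produce the same multiset:
f | g
1 | 1

yes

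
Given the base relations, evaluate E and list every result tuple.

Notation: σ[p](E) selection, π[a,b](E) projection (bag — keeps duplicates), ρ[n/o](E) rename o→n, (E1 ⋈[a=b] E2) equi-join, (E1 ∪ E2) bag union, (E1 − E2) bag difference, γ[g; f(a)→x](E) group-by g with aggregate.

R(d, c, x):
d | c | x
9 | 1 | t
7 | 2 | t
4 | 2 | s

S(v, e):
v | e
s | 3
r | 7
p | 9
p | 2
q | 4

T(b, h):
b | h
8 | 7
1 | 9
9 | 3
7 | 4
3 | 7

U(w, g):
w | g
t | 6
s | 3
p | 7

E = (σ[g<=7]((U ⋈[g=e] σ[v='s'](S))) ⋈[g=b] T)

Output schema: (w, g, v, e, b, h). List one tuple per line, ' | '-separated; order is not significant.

Subexpression sizes:
  U → 3
  S → 5
  σ[v='s'](S) → 1
  (U ⋈[g=e] σ[v='s'](S)) → 1
  σ[g<=7]((U ⋈[g=e] σ[v='s'](S))) → 1
  T → 5
  (σ[g<=7]((U ⋈[g=e] σ[v='s'](S))) ⋈[g=b] T) → 1

== RESULT ==
w | g | v | e | b | h
s | 3 | s | 3 | 3 | 7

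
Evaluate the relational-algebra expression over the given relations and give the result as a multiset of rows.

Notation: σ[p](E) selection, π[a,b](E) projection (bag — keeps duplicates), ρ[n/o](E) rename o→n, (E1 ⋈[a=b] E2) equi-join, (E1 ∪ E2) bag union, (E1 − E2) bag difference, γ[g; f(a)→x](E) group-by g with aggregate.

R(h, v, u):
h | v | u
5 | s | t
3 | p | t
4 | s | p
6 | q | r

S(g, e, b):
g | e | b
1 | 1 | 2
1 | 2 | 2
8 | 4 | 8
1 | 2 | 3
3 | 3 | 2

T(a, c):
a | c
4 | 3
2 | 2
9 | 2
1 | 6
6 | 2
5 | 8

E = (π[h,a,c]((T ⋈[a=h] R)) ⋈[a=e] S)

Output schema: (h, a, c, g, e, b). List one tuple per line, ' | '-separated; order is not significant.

Subexpression sizes:
  T → 6
  R → 4
  (T ⋈[a=h] R) → 3
  π[h,a,c]((T ⋈[a=h] R)) → 3
  S → 5
  (π[h,a,c]((T ⋈[a=h] R)) ⋈[a=e] S) → 1

== RESULT ==
h | a | c | g | e | b
4 | 4 | 3 | 8 | 4 | 8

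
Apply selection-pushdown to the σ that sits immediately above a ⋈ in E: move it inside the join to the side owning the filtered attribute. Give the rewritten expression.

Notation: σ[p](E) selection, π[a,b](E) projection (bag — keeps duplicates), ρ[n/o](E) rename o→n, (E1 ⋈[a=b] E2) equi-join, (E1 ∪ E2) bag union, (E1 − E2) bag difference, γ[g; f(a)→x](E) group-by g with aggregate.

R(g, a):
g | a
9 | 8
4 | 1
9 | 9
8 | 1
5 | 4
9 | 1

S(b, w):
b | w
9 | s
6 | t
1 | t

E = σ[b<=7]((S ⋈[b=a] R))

σ filters on b, owned by the left side.
E' = (σ[b<=7](S) ⋈[b=a] R)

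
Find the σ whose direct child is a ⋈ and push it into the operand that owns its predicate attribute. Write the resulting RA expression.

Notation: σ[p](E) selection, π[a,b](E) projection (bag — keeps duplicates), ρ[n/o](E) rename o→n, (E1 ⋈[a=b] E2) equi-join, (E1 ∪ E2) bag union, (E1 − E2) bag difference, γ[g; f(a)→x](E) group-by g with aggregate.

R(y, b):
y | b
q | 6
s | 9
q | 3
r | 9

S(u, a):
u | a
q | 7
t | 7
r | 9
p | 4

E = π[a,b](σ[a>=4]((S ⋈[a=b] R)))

σ filters on a, owned by the left side.
E' = π[a,b]((σ[a>=4](S) ⋈[a=b] R))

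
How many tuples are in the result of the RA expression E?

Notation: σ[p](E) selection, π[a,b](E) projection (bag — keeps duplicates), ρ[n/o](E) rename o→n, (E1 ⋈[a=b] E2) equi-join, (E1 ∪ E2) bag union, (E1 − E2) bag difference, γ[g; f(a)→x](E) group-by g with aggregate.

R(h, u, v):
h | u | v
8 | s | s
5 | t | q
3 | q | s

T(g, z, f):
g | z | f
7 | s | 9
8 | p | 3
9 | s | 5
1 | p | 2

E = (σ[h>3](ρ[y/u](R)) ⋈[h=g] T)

Stepwise |·|:
  R → 3
  ρ[y/u](R) → 3
  σ[h>3](ρ[y/u](R)) → 2
  T → 4
  (σ[h>3](ρ[y/u](R)) ⋈[h=g] T) → 1

|E| = 1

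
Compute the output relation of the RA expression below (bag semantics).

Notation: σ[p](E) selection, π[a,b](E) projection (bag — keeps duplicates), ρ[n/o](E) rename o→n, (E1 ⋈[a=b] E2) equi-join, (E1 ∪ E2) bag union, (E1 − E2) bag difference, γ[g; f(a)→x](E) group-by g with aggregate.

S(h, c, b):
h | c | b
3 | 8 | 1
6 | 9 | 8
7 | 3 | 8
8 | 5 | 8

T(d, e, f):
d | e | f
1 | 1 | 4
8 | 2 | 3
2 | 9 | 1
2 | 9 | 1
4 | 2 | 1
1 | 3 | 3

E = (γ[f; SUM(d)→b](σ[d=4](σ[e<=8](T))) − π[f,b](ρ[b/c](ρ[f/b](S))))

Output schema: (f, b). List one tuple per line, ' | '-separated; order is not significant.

Per-node cardinality:
  T → 6
  σ[e<=8](T) → 4
  σ[d=4](σ[e<=8](T)) → 1
  γ[f; SUM(d)→b](σ[d=4](σ[e<=8](T))) → 1
  S → 4
  ρ[f/b](S) → 4
  ρ[b/c](ρ[f/b](S)) → 4
  π[f,b](ρ[b/c](ρ[f/b](S))) → 4
  (γ[f; SUM(d)→b](σ[d=4](σ[e<=8](T))) − π[f,b](ρ[b/c](ρ[f/b](S)))) → 1

== RESULT ==
f | b
1 | 4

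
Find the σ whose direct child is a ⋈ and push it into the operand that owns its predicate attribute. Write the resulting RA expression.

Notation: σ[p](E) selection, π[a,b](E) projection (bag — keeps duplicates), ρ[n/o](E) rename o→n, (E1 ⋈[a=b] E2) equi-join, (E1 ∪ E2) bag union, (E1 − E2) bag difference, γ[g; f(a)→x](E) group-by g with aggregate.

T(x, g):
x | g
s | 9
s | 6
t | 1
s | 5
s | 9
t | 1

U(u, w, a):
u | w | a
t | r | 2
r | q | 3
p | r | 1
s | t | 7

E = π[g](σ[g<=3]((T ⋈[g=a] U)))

σ filters on g, owned by the left side.
E' = π[g]((σ[g<=3](T) ⋈[g=a] U))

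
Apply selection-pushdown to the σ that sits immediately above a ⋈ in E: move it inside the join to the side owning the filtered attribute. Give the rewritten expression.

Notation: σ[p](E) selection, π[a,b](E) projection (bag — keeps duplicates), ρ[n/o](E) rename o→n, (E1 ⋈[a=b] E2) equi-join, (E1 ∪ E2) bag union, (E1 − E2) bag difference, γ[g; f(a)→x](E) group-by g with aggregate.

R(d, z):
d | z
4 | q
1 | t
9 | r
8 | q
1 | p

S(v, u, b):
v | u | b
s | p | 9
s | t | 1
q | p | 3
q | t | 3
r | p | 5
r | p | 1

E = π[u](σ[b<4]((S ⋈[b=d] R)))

σ filters on b, owned by the left side.
E' = π[u]((σ[b<4](S) ⋈[b=d] R))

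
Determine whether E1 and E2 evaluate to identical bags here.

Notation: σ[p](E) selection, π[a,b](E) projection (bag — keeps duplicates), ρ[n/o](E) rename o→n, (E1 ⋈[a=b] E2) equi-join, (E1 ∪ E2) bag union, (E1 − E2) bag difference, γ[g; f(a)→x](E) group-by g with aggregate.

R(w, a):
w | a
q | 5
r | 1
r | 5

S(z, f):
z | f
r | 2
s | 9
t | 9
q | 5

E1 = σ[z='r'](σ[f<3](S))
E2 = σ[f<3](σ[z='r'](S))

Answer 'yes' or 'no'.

E1 per-node cardinality:
  S → 4
  σ[f<3](S) → 1
  σ[z='r'](σ[f<3](S)) → 1
E2 per-node cardinality:
  S → 4
  σ[z='r'](S) → 1
  σ[f<3](σ[z='r'](S)) → 1

E1 and E2 produce the same multiset:
z | f
r | 2

yes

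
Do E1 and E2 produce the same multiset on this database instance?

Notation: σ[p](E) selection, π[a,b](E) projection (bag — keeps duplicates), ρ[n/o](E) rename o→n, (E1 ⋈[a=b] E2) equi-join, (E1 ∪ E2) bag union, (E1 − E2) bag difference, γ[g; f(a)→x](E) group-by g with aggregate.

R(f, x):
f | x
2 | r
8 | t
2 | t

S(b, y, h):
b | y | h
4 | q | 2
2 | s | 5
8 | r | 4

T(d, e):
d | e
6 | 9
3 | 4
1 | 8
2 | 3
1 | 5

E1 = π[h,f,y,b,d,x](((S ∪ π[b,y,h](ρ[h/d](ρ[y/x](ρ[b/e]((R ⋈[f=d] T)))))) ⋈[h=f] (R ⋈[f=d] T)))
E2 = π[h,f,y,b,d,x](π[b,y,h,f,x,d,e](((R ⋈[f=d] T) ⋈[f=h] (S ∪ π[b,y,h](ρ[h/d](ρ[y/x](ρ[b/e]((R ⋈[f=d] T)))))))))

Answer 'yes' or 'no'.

E1 per-node cardinality:
  S → 3
  R → 3
  T → 5
  (R ⋈[f=d] T) → 2
  ρ[b/e]((R ⋈[f=d] T)) → 2
  ρ[y/x](ρ[b/e]((R ⋈[f=d] T))) → 2
  ρ[h/d](ρ[y/x](ρ[b/e]((R ⋈[f=d] T)))) → 2
  π[b,y,h](ρ[h/d](ρ[y/x](ρ[b/e]((R ⋈[f=d] T))))) → 2
  (S ∪ π[b,y,h](ρ[h/d](ρ[y/x](ρ[b/e]((R ⋈[f=d] T)))))) → 5
  R → 3
  T → 5
  (R ⋈[f=d] T) → 2
  ((S ∪ π[b,y,h](ρ[h/d](ρ[y/x](ρ[b/e]((R ⋈[f=d] T)))))) ⋈[h=f] (R ⋈[f=d] T)) → 6
  π[h,f,y,b,d,x](((S ∪ π[b,y,h](ρ[h/d](ρ[y/x](ρ[b/e]((R ⋈[f=d] T)))))) ⋈[h=f] (R ⋈[f=d] T))) → 6
E2 per-node cardinality:
  R → 3
  T → 5
  (R ⋈[f=d] T) → 2
  S → 3
  R → 3
  T → 5
  (R ⋈[f=d] T) → 2
  ρ[b/e]((R ⋈[f=d] T)) → 2
  ρ[y/x](ρ[b/e]((R ⋈[f=d] T))) → 2
  ρ[h/d](ρ[y/x](ρ[b/e]((R ⋈[f=d] T)))) → 2
  π[b,y,h](ρ[h/d](ρ[y/x](ρ[b/e]((R ⋈[f=d] T))))) → 2
  (S ∪ π[b,y,h](ρ[h/d](ρ[y/x](ρ[b/e]((R ⋈[f=d] T)))))) → 5
  ((R ⋈[f=d] T) ⋈[f=h] (S ∪ π[b,y,h](ρ[h/d](ρ[y/x](ρ[b/e]((R ⋈[f=d] T))))))) → 6
  π[b,y,h,f,x,d,e](((R ⋈[f=d] T) ⋈[f=h] (S ∪ π[b,y,h](ρ[h/d](ρ[y/x](ρ[b/e]((R ⋈[f=d] T)))))))) → 6
  π[h,f,y,b,d,x](π[b,y,h,f,x,d,e](((R ⋈[f=d] T) ⋈[f=h] (S ∪ π[b,y,h](ρ[h/d](ρ[y/x](ρ[b/e]((R ⋈[f=d] T))))))))) → 6

E1 and E2 produce the same multiset:
h | f | y | b | d | x
2 | 2 | q | 4 | 2 | r
2 | 2 | q | 4 | 2 | t
2 | 2 | r | 3 | 2 | r
2 | 2 | r | 3 | 2 | t
2 | 2 | t | 3 | 2 | r
2 | 2 | t | 3 | 2 | t

yes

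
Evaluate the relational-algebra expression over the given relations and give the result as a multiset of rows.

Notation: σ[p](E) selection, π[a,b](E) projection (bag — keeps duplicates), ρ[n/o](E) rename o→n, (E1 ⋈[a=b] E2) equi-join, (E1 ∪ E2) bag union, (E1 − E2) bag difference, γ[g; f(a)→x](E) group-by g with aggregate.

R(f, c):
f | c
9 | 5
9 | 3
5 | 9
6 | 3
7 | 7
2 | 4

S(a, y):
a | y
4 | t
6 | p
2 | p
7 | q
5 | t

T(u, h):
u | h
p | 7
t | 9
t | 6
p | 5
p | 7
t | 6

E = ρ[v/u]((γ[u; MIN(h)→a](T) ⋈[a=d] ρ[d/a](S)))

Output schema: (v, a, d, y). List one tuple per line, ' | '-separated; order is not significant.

Row counts bottom-up:
  T → 6
  γ[u; MIN(h)→a](T) → 2
  S → 5
  ρ[d/a](S) → 5
  (γ[u; MIN(h)→a](T) ⋈[a=d] ρ[d/a](S)) → 2
  ρ[v/u]((γ[u; MIN(h)→a](T) ⋈[a=d] ρ[d/a](S))) → 2

== RESULT ==
v | a | d | y
p | 5 | 5 | t
t | 6 | 6 | p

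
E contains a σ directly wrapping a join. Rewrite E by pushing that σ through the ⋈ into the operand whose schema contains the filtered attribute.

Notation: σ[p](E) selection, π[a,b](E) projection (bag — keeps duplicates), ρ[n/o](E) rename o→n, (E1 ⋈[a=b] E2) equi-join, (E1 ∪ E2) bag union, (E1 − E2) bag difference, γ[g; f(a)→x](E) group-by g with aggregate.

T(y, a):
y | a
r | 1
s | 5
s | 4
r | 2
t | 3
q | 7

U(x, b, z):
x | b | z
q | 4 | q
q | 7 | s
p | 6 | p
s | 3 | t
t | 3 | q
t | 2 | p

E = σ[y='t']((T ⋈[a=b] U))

σ filters on y, owned by the left side.
E' = (σ[y='t'](T) ⋈[a=b] U)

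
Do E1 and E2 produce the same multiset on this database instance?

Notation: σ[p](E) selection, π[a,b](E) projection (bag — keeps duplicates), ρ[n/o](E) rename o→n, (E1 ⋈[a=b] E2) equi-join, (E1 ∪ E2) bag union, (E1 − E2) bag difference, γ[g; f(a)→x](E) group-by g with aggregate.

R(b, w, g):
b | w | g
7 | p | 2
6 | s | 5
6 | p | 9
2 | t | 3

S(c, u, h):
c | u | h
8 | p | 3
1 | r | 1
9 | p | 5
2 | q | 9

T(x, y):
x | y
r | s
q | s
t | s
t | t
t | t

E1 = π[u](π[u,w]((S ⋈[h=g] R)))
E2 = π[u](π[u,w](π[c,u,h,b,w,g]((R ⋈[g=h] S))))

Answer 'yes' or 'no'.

E1 per-node cardinality:
  S → 4
  R → 4
  (S ⋈[h=g] R) → 3
  π[u,w]((S ⋈[h=g] R)) → 3
  π[u](π[u,w]((S ⋈[h=g] R))) → 3
E2 per-node cardinality:
  R → 4
  S → 4
  (R ⋈[g=h] S) → 3
  π[c,u,h,b,w,g]((R ⋈[g=h] S)) → 3
  π[u,w](π[c,u,h,b,w,g]((R ⋈[g=h] S))) → 3
  π[u](π[u,w](π[c,u,h,b,w,g]((R ⋈[g=h] S)))) → 3

E1 and E2 produce the same multiset:
u
p
p
q

yes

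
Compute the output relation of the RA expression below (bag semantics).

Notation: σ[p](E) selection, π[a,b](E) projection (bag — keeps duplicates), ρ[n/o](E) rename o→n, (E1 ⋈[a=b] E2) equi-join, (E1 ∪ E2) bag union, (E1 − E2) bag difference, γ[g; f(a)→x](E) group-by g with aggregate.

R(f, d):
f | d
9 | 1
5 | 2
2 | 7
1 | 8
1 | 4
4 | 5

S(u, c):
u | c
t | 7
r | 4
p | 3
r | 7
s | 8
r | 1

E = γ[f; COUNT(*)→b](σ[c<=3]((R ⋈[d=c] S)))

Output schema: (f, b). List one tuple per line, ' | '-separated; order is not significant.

Subexpression sizes:
  R → 6
  S → 6
  (R ⋈[d=c] S) → 5
  σ[c<=3]((R ⋈[d=c] S)) → 1
  γ[f; COUNT(*)→b](σ[c<=3]((R ⋈[d=c] S))) → 1

== RESULT ==
f | b
9 | 1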